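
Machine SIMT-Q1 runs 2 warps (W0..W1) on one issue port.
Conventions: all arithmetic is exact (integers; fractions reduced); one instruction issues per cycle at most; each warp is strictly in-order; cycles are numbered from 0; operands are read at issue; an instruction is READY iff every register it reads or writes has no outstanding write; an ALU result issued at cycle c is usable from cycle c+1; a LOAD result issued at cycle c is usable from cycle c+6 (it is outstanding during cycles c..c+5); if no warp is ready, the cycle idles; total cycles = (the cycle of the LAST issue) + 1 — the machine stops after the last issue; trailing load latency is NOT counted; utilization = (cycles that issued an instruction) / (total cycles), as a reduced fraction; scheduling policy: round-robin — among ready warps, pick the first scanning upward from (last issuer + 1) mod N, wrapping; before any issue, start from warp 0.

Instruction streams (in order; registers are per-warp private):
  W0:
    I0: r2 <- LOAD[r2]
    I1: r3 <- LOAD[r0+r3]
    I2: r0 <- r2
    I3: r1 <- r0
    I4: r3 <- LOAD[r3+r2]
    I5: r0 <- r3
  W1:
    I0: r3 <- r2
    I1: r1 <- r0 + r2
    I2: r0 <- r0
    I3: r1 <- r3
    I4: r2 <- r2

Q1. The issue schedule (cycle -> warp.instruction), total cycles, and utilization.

cycle 0: W0.I0
cycle 1: W1.I0
cycle 2: W0.I1
cycle 3: W1.I1
cycle 4: W1.I2
cycle 5: W1.I3
cycle 6: W0.I2
cycle 7: W1.I4
cycle 8: W0.I3
cycle 9: W0.I4
cycle 10: idle
cycle 11: idle
cycle 12: idle
cycle 13: idle
cycle 14: idle
cycle 15: W0.I5

Answer: 16 cycles, utilization 11/16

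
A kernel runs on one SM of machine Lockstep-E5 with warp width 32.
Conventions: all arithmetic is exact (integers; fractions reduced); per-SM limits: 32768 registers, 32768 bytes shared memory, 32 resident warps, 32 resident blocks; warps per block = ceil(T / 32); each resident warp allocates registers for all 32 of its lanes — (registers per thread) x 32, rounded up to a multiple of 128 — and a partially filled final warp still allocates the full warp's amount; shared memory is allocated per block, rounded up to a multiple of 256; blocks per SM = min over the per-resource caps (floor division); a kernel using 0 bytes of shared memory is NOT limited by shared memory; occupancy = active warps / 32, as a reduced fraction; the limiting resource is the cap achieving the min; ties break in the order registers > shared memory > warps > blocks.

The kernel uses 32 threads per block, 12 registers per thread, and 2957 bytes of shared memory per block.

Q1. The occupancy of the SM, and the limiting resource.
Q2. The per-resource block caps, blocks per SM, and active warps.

Answer: occupancy 5/16, limited by shared memory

registers: 85 blocks
shared memory: 10 blocks
warps: 32 blocks
blocks: 32 blocks

Answer: 10 blocks, 10 active warps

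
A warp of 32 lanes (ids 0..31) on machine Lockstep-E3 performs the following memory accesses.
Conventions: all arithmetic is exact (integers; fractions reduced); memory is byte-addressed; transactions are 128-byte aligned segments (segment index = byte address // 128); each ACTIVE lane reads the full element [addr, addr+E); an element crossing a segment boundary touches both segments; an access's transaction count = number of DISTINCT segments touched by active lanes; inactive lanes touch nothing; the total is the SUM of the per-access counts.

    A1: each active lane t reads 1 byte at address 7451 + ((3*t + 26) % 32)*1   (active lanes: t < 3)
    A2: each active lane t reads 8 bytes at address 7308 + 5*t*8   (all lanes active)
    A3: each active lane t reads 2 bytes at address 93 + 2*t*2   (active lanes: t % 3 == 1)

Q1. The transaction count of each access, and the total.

A1: 1 transaction
A2: 10 transactions
A3: 2 transactions

Answer: 1,10,2; total 13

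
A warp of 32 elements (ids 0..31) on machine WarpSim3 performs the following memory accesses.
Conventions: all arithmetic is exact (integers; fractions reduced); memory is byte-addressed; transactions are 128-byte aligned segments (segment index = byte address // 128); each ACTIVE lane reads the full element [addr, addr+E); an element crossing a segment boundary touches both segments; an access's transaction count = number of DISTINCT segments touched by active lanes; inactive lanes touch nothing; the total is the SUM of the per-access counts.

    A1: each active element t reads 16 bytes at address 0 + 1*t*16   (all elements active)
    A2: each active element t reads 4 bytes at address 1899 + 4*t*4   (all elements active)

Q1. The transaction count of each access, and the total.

A1: 4 transactions
A2: 5 transactions

Answer: 4,5; total 9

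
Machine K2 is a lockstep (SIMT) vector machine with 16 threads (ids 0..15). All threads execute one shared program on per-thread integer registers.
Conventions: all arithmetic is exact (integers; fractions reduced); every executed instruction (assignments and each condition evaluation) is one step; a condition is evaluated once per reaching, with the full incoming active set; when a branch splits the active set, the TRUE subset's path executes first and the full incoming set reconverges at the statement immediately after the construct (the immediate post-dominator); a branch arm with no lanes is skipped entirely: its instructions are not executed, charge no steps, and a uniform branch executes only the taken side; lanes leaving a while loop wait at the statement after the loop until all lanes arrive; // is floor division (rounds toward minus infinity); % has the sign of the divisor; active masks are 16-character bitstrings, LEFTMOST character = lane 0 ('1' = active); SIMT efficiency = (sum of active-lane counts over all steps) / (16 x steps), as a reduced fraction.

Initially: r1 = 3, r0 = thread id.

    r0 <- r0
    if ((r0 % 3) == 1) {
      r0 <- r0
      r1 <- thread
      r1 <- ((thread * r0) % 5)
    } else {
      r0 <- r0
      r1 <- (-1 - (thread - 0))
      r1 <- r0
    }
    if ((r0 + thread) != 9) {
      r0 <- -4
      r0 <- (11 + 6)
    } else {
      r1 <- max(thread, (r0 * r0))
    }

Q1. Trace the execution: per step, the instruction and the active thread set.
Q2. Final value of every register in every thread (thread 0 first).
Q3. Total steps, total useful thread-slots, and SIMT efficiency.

step 0: r0 <- r0                     1111111111111111
step 1: eval ((r0 % 3) == 1)         1111111111111111
step 2: r0 <- r0                     0100100100100100
step 3: r1 <- thread                 0100100100100100
step 4: r1 <- ((thread * r0) % 5)    0100100100100100
step 5: r0 <- r0                     1011011011011011
step 6: r1 <- (-1 - (thread - 0))    1011011011011011
step 7: r1 <- r0                     1011011011011011
step 8: eval ((r0 + thread) != 9)    1111111111111111
step 9: r0 <- -4                     1111111111111111
step 10: r0 <- (11 + 6)               1111111111111111

Answer: 11 steps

r1: 0,1,2,3,1,5,6,4,8,9,0,11,12,4,14,15
r0: 17,17,17,17,17,17,17,17,17,17,17,17,17,17,17,17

steps = 11; useful = 128; efficiency = 128/176 = 8/11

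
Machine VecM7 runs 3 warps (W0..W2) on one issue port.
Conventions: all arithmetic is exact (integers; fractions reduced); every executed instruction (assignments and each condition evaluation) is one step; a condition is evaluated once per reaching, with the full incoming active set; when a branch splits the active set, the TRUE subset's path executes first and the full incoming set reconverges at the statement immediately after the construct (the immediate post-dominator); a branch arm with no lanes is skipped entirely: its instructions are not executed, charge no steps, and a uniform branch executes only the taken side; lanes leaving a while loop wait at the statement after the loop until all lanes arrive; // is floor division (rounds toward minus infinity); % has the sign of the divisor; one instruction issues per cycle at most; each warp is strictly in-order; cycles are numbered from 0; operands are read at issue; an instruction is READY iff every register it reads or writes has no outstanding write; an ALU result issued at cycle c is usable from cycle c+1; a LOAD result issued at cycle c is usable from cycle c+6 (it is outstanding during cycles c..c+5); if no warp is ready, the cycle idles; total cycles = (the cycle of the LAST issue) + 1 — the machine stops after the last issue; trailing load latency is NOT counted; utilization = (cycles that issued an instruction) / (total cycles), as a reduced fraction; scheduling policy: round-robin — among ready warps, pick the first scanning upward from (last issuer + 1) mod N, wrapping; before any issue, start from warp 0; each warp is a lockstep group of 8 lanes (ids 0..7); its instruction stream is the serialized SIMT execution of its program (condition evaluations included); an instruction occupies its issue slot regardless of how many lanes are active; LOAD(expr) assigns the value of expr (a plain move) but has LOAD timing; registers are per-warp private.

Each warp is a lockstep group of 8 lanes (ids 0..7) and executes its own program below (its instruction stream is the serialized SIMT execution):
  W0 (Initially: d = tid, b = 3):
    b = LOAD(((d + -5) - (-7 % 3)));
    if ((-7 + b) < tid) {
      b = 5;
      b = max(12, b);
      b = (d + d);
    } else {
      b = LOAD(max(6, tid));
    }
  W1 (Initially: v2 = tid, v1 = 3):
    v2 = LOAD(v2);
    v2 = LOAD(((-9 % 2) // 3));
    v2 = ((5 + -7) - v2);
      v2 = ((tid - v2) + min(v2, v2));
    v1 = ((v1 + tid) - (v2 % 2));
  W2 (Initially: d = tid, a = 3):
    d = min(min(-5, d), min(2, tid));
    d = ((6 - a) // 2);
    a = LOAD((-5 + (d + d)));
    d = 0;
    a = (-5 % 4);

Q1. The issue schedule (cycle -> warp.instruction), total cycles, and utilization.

cycle 0: W0.I0
cycle 1: W1.I0
cycle 2: W2.I0
cycle 3: W2.I1
cycle 4: W2.I2
cycle 5: W2.I3
cycle 6: W0.I1
cycle 7: W1.I1
cycle 8: W0.I2
cycle 9: W0.I3
cycle 10: W2.I4
cycle 11: W0.I4
cycle 12: idle
cycle 13: W1.I2
cycle 14: W1.I3
cycle 15: W1.I4

Answer: 16 cycles, utilization 15/16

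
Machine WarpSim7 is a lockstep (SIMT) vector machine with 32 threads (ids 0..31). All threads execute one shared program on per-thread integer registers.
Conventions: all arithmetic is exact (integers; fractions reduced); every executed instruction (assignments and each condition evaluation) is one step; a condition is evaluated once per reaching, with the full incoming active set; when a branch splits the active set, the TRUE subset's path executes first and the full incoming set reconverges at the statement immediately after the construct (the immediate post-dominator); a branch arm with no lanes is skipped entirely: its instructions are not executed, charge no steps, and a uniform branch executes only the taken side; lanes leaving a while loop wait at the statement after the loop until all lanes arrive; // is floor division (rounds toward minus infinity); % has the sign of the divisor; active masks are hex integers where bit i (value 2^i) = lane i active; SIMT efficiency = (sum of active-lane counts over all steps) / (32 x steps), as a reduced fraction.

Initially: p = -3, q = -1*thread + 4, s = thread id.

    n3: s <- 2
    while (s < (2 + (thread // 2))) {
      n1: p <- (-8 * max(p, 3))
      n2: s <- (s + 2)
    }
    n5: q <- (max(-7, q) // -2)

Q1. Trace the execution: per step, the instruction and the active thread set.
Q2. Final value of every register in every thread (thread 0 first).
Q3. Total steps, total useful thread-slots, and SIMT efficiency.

step 0: s <- 2                       0xffffffff
step 1: eval (s < (2 + (thread // 2))) 0xffffffff
step 2: p <- (-8 * max(p, 3))        0xfffffffc
step 3: s <- (s + 2)                 0xfffffffc
step 4: eval (s < (2 + (thread // 2))) 0xfffffffc
step 5: p <- (-8 * max(p, 3))        0xffffffc0
step 6: s <- (s + 2)                 0xffffffc0
step 7: eval (s < (2 + (thread // 2))) 0xffffffc0
step 8: p <- (-8 * max(p, 3))        0xfffffc00
step 9: s <- (s + 2)                 0xfffffc00
step 10: eval (s < (2 + (thread // 2))) 0xfffffc00
step 11: p <- (-8 * max(p, 3))        0xffffc000
step 12: s <- (s + 2)                 0xffffc000
step 13: eval (s < (2 + (thread // 2))) 0xffffc000
step 14: p <- (-8 * max(p, 3))        0xfffc0000
step 15: s <- (s + 2)                 0xfffc0000
step 16: eval (s < (2 + (thread // 2))) 0xfffc0000
step 17: p <- (-8 * max(p, 3))        0xffc00000
step 18: s <- (s + 2)                 0xffc00000
step 19: eval (s < (2 + (thread // 2))) 0xffc00000
step 20: p <- (-8 * max(p, 3))        0xfc000000
step 21: s <- (s + 2)                 0xfc000000
step 22: eval (s < (2 + (thread // 2))) 0xfc000000
step 23: p <- (-8 * max(p, 3))        0xc0000000
step 24: s <- (s + 2)                 0xc0000000
step 25: eval (s < (2 + (thread // 2))) 0xc0000000
step 26: q <- (max(-7, q) // -2)      0xffffffff

Answer: 27 steps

p: -3,-3,-24,-24,-24,-24,-24,-24,-24,-24,-24,-24,-24,-24,-24,-24,-24,-24,-24,-24,-24,-24,-24,-24,-24,-24,-24,-24,-24,-24,-24,-24
q: -2,-2,-1,-1,0,0,1,1,2,2,3,3,3,3,3,3,3,3,3,3,3,3,3,3,3,3,3,3,3,3,3,3
s: 2,2,4,4,4,4,6,6,6,6,8,8,8,8,10,10,10,10,12,12,12,12,14,14,14,14,16,16,16,16,18,18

steps = 27; useful = 480; efficiency = 480/864 = 5/9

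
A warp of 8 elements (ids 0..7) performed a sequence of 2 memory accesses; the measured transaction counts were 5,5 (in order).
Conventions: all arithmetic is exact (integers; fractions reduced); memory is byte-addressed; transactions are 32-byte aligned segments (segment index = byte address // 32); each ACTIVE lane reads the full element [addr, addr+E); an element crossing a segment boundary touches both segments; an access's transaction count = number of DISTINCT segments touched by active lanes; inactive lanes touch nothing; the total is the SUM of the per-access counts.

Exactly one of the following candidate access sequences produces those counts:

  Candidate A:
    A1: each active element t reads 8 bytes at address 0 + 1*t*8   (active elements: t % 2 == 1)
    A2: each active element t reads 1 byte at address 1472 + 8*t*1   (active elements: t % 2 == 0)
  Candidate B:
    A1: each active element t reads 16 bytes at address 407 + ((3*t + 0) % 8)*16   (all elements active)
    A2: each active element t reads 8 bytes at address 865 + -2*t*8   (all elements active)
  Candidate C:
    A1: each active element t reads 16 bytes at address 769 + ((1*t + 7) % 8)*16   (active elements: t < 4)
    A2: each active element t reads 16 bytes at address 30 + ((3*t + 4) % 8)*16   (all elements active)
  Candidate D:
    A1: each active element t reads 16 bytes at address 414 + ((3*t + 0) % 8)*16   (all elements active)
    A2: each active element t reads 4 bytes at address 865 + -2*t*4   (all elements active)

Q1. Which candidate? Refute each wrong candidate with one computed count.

A: A1 gives 2 transactions, not 5
C: A1 gives 4 transactions, not 5
D: A2 gives 3 transactions, not 5
B: all counts match (5,5)

Answer: B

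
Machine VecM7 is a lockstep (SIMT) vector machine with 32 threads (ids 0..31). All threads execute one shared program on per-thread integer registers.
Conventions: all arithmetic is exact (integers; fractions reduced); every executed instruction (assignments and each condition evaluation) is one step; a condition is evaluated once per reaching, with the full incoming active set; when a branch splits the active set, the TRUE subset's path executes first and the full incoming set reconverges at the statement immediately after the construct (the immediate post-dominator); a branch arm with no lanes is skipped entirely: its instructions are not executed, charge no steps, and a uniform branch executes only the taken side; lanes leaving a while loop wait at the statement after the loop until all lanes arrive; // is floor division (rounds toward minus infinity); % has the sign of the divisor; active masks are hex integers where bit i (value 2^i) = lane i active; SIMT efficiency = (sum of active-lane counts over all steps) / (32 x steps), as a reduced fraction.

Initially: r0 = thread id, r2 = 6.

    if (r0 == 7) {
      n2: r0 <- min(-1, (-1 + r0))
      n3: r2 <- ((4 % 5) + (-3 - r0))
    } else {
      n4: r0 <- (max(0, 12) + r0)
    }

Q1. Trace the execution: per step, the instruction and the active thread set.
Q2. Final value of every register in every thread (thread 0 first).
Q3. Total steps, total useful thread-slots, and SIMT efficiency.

step 0: eval (r0 == 7)               0xffffffff
step 1: r0 <- min(-1, (-1 + r0))     0x00000080
step 2: r2 <- ((4 % 5) + (-3 - r0))  0x00000080
step 3: r0 <- (max(0, 12) + r0)      0xffffff7f

Answer: 4 steps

r0: 12,13,14,15,16,17,18,-1,20,21,22,23,24,25,26,27,28,29,30,31,32,33,34,35,36,37,38,39,40,41,42,43
r2: 6,6,6,6,6,6,6,2,6,6,6,6,6,6,6,6,6,6,6,6,6,6,6,6,6,6,6,6,6,6,6,6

steps = 4; useful = 65; efficiency = 65/128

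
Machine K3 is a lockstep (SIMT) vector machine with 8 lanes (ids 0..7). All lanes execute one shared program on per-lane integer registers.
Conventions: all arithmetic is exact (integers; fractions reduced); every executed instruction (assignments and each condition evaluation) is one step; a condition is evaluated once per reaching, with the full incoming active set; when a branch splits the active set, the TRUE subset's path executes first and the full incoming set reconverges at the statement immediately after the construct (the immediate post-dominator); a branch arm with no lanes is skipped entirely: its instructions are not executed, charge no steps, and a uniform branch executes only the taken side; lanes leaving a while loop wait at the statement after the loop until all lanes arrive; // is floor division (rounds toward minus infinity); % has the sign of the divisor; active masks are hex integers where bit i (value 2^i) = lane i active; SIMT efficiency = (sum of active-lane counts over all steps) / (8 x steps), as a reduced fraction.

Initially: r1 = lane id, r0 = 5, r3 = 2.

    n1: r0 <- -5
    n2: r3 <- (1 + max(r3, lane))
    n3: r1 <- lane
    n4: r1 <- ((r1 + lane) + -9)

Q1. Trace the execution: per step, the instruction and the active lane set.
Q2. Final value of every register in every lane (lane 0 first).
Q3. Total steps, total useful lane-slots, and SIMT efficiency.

step 0: r0 <- -5                     0xff
step 1: r3 <- (1 + max(r3, lane))    0xff
step 2: r1 <- lane                   0xff
step 3: r1 <- ((r1 + lane) + -9)     0xff

Answer: 4 steps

r1: -9,-7,-5,-3,-1,1,3,5
r0: -5,-5,-5,-5,-5,-5,-5,-5
r3: 3,3,3,4,5,6,7,8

steps = 4; useful = 32; efficiency = 32/32 = 1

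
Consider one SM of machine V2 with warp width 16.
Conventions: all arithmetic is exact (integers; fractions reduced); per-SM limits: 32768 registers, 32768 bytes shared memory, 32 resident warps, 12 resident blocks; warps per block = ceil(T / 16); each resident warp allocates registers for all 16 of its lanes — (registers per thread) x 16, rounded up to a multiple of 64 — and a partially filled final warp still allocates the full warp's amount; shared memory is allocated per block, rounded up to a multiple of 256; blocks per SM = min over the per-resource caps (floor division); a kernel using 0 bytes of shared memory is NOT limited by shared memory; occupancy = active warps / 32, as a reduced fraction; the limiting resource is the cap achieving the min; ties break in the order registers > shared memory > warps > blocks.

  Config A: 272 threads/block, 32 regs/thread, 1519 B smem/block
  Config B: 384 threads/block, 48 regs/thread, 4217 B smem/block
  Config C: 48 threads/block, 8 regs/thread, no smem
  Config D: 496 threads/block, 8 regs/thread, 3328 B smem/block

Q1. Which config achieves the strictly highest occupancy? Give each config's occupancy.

occupancies: A 17/32, B 3/4, C 15/16, D 31/32

Answer: D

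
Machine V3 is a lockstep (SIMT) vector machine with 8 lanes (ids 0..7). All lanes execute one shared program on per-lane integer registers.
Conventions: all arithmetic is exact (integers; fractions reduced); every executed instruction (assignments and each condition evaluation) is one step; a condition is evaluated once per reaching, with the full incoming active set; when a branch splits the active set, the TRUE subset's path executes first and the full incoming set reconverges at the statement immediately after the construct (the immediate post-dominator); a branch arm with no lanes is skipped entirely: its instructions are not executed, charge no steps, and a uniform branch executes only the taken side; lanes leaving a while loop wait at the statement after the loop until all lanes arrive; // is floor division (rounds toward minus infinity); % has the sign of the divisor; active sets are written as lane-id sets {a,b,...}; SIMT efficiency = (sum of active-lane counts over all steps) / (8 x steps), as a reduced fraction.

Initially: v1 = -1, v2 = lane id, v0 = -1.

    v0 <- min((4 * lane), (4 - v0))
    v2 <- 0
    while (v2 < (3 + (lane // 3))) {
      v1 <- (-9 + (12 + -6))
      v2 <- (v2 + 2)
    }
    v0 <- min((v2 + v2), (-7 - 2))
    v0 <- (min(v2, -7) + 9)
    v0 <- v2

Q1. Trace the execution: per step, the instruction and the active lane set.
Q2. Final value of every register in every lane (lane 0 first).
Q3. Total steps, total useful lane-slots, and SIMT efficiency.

step 0: v0 <- min((4 * lane), (4 - v0)) {0,1,2,3,4,5,6,7}
step 1: v2 <- 0                      {0,1,2,3,4,5,6,7}
step 2: eval (v2 < (3 + (lane // 3))) {0,1,2,3,4,5,6,7}
step 3: v1 <- (-9 + (12 + -6))       {0,1,2,3,4,5,6,7}
step 4: v2 <- (v2 + 2)               {0,1,2,3,4,5,6,7}
step 5: eval (v2 < (3 + (lane // 3))) {0,1,2,3,4,5,6,7}
step 6: v1 <- (-9 + (12 + -6))       {0,1,2,3,4,5,6,7}
step 7: v2 <- (v2 + 2)               {0,1,2,3,4,5,6,7}
step 8: eval (v2 < (3 + (lane // 3))) {0,1,2,3,4,5,6,7}
step 9: v1 <- (-9 + (12 + -6))       {6,7}
step 10: v2 <- (v2 + 2)               {6,7}
step 11: eval (v2 < (3 + (lane // 3))) {6,7}
step 12: v0 <- min((v2 + v2), (-7 - 2)) {0,1,2,3,4,5,6,7}
step 13: v0 <- (min(v2, -7) + 9)      {0,1,2,3,4,5,6,7}
step 14: v0 <- v2                     {0,1,2,3,4,5,6,7}

Answer: 15 steps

v1: -3,-3,-3,-3,-3,-3,-3,-3
v2: 4,4,4,4,4,4,6,6
v0: 4,4,4,4,4,4,6,6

steps = 15; useful = 102; efficiency = 102/120 = 17/20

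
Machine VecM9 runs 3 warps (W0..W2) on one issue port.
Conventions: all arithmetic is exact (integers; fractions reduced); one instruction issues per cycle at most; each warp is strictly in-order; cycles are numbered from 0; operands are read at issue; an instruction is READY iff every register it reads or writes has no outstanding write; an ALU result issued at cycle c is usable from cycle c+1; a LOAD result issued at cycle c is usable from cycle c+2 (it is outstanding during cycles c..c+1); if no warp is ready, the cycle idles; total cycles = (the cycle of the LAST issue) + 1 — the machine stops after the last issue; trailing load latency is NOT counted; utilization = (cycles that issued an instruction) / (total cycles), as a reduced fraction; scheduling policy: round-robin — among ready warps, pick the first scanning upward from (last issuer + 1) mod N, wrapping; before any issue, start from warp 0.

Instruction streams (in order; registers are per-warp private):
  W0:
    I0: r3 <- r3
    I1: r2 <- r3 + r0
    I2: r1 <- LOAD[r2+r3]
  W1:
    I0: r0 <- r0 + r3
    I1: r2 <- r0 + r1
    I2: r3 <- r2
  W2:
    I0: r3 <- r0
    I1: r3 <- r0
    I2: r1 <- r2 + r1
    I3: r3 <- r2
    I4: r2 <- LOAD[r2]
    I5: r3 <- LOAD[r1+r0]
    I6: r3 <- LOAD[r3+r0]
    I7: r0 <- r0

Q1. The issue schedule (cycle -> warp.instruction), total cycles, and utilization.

cycle 0: W0.I0
cycle 1: W1.I0
cycle 2: W2.I0
cycle 3: W0.I1
cycle 4: W1.I1
cycle 5: W2.I1
cycle 6: W0.I2
cycle 7: W1.I2
cycle 8: W2.I2
cycle 9: W2.I3
cycle 10: W2.I4
cycle 11: W2.I5
cycle 12: idle
cycle 13: W2.I6
cycle 14: W2.I7

Answer: 15 cycles, utilization 14/15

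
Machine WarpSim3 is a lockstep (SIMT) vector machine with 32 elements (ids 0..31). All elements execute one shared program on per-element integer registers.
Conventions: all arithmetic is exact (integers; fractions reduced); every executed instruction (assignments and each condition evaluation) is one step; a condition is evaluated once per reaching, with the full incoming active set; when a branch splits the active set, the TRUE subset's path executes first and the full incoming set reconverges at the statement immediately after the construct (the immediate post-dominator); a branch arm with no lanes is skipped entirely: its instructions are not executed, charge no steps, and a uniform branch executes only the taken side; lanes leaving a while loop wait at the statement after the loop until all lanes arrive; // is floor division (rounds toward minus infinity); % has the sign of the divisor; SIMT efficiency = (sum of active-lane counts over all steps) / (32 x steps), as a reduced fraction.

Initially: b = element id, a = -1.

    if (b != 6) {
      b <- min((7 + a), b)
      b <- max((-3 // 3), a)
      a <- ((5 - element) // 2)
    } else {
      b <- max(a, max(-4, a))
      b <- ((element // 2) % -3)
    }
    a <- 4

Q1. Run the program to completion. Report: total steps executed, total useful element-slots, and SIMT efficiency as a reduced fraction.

Answer: 7 steps, 159 useful, 159/224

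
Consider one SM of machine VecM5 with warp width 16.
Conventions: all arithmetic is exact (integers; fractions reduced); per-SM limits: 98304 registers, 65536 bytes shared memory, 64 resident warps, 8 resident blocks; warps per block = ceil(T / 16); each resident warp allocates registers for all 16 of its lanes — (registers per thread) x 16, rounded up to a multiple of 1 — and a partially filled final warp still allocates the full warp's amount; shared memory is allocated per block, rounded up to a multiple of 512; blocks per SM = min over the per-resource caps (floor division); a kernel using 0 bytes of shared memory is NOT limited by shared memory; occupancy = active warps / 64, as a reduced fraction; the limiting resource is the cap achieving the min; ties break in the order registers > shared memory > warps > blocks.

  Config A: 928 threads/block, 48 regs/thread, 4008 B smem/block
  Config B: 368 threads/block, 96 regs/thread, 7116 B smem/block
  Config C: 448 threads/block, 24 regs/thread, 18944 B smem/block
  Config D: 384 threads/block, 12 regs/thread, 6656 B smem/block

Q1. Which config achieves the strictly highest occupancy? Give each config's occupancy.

occupancies: A 29/32, B 23/32, C 7/8, D 3/4

Answer: A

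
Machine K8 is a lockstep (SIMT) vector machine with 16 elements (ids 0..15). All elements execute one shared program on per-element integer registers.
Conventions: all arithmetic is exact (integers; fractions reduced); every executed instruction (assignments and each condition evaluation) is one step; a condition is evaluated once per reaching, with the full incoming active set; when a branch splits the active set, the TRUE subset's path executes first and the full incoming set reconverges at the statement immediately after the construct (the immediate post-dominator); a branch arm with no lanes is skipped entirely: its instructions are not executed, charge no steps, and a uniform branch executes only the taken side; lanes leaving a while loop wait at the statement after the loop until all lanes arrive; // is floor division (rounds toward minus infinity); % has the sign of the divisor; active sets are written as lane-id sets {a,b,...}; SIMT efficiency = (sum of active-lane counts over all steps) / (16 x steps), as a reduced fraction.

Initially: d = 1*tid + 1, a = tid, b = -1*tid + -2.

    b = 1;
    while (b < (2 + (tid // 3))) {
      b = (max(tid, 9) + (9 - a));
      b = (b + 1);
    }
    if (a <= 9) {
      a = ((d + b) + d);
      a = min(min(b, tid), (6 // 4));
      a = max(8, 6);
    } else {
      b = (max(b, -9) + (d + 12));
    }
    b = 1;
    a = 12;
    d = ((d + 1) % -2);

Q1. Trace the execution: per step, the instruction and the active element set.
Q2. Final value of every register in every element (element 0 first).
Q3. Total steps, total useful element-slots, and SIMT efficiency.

step 0: b <- 1                       {0,1,2,3,4,5,6,7,8,9,10,11,12,13,14,15}
step 1: eval (b < (2 + (tid // 3)))  {0,1,2,3,4,5,6,7,8,9,10,11,12,13,14,15}
step 2: b <- (max(tid, 9) + (9 - a)) {0,1,2,3,4,5,6,7,8,9,10,11,12,13,14,15}
step 3: b <- (b + 1)                 {0,1,2,3,4,5,6,7,8,9,10,11,12,13,14,15}
step 4: eval (b < (2 + (tid // 3)))  {0,1,2,3,4,5,6,7,8,9,10,11,12,13,14,15}
step 5: eval (a <= 9)                {0,1,2,3,4,5,6,7,8,9,10,11,12,13,14,15}
step 6: a <- ((d + b) + d)           {0,1,2,3,4,5,6,7,8,9}
step 7: a <- min(min(b, tid), (6 // 4)) {0,1,2,3,4,5,6,7,8,9}
step 8: a <- max(8, 6)               {0,1,2,3,4,5,6,7,8,9}
step 9: b <- (max(b, -9) + (d + 12)) {10,11,12,13,14,15}
step 10: b <- 1                       {0,1,2,3,4,5,6,7,8,9,10,11,12,13,14,15}
step 11: a <- 12                      {0,1,2,3,4,5,6,7,8,9,10,11,12,13,14,15}
step 12: d <- ((d + 1) % -2)          {0,1,2,3,4,5,6,7,8,9,10,11,12,13,14,15}

Answer: 13 steps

d: 0,-1,0,-1,0,-1,0,-1,0,-1,0,-1,0,-1,0,-1
a: 12,12,12,12,12,12,12,12,12,12,12,12,12,12,12,12
b: 1,1,1,1,1,1,1,1,1,1,1,1,1,1,1,1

steps = 13; useful = 180; efficiency = 180/208 = 45/52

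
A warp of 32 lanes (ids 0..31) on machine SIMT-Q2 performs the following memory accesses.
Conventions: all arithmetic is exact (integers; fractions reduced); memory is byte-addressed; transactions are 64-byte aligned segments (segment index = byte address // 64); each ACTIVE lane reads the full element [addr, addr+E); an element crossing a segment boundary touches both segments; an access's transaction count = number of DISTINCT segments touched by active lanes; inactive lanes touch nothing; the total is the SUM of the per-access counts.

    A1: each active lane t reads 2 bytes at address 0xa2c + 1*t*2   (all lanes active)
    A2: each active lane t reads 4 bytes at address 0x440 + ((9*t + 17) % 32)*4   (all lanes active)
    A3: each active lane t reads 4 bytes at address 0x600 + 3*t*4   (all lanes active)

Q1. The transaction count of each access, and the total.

A1: 2 transactions
A2: 2 transactions
A3: 6 transactions

Answer: 2,2,6; total 10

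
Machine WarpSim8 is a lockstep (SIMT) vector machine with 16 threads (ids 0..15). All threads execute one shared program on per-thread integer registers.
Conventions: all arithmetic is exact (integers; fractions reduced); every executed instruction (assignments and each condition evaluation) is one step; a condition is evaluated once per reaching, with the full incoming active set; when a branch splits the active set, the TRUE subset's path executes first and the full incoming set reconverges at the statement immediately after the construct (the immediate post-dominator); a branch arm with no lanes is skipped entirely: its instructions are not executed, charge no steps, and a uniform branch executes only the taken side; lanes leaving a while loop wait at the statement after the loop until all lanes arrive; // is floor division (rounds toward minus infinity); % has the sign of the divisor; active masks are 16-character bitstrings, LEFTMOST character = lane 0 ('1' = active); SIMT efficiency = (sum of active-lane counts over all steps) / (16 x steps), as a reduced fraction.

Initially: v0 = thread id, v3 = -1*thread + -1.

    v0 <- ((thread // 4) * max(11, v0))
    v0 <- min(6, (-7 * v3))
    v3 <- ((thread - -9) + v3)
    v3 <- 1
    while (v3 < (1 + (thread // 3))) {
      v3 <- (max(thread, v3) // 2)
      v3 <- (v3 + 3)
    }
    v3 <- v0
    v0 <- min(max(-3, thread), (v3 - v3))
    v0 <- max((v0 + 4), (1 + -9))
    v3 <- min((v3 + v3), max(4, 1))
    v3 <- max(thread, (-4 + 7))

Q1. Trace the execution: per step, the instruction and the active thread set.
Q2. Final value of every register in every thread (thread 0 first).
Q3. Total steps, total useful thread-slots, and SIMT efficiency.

step 0: v0 <- ((thread // 4) * max(11, v0)) 1111111111111111
step 1: v0 <- min(6, (-7 * v3))      1111111111111111
step 2: v3 <- ((thread - -9) + v3)   1111111111111111
step 3: v3 <- 1                      1111111111111111
step 4: eval (v3 < (1 + (thread // 3))) 1111111111111111
step 5: v3 <- (max(thread, v3) // 2) 0001111111111111
step 6: v3 <- (v3 + 3)               0001111111111111
step 7: eval (v3 < (1 + (thread // 3))) 0001111111111111
step 8: v3 <- v0                     1111111111111111
step 9: v0 <- min(max(-3, thread), (v3 - v3)) 1111111111111111
step 10: v0 <- max((v0 + 4), (1 + -9)) 1111111111111111
step 11: v3 <- min((v3 + v3), max(4, 1)) 1111111111111111
step 12: v3 <- max(thread, (-4 + 7))  1111111111111111

Answer: 13 steps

v0: 4,4,4,4,4,4,4,4,4,4,4,4,4,4,4,4
v3: 3,3,3,3,4,5,6,7,8,9,10,11,12,13,14,15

steps = 13; useful = 199; efficiency = 199/208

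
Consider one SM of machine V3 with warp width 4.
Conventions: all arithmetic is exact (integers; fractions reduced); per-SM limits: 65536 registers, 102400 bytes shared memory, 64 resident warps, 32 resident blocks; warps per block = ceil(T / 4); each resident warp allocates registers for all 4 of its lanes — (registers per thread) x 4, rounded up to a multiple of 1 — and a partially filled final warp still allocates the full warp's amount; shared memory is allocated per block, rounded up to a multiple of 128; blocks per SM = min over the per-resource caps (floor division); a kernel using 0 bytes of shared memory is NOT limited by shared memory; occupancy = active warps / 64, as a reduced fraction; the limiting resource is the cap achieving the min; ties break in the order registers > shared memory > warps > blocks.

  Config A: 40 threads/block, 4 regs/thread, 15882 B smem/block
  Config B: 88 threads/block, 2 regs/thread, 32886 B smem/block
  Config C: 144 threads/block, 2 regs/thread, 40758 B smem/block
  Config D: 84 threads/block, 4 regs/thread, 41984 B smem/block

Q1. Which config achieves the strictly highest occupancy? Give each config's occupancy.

occupancies: A 15/16, B 11/16, C 9/16, D 21/32

Answer: A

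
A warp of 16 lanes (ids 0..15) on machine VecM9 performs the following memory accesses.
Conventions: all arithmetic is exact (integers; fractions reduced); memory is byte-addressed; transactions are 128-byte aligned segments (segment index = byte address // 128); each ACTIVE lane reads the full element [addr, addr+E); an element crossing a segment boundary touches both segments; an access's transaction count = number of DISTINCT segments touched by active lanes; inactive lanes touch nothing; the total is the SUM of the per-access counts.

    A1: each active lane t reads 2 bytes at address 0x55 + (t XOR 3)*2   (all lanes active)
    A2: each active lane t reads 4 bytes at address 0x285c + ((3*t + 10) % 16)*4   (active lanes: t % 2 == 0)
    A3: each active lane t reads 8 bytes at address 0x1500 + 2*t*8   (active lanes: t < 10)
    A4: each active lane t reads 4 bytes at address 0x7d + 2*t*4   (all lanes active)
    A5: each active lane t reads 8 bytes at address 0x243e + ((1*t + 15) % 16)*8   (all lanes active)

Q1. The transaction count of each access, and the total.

A1: 1 transaction
A2: 2 transactions
A3: 2 transactions
A4: 2 transactions
A5: 2 transactions

Answer: 1,2,2,2,2; total 9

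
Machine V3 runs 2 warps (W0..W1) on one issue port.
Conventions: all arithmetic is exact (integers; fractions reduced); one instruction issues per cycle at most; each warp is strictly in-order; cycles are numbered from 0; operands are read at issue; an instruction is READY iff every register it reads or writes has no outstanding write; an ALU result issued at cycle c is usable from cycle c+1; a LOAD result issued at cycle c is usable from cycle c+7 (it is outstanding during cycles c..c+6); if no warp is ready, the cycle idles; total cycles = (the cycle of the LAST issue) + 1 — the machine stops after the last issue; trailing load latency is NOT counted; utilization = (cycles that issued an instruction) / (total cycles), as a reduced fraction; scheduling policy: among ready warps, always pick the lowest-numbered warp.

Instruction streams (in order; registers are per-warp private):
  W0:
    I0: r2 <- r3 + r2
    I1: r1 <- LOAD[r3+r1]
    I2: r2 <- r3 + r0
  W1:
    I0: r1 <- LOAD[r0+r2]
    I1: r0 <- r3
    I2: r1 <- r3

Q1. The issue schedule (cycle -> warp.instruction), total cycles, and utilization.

cycle 0: W0.I0
cycle 1: W0.I1
cycle 2: W0.I2
cycle 3: W1.I0
cycle 4: W1.I1
cycle 5: idle
cycle 6: idle
cycle 7: idle
cycle 8: idle
cycle 9: idle
cycle 10: W1.I2

Answer: 11 cycles, utilization 6/11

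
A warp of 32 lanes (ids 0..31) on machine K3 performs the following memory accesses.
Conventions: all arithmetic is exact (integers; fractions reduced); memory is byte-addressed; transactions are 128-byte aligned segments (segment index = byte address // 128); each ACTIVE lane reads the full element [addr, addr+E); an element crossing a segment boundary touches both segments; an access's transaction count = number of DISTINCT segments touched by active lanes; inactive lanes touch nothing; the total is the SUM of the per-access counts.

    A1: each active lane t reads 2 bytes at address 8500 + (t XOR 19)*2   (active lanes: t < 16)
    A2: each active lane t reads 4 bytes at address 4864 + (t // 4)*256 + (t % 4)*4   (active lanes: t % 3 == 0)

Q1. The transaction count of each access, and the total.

A1: 1 transaction
A2: 8 transactions

Answer: 1,8; total 9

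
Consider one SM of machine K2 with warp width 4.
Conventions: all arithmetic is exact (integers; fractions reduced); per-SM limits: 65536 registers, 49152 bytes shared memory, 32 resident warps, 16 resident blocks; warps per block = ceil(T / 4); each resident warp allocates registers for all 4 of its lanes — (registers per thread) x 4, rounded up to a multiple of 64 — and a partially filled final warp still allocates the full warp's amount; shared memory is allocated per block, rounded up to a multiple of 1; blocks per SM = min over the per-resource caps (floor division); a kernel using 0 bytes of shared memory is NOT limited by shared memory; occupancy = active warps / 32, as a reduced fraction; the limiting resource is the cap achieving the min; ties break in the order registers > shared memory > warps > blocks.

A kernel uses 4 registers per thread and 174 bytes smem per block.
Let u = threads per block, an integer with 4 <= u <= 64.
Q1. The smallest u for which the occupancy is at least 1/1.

Answer: u = 5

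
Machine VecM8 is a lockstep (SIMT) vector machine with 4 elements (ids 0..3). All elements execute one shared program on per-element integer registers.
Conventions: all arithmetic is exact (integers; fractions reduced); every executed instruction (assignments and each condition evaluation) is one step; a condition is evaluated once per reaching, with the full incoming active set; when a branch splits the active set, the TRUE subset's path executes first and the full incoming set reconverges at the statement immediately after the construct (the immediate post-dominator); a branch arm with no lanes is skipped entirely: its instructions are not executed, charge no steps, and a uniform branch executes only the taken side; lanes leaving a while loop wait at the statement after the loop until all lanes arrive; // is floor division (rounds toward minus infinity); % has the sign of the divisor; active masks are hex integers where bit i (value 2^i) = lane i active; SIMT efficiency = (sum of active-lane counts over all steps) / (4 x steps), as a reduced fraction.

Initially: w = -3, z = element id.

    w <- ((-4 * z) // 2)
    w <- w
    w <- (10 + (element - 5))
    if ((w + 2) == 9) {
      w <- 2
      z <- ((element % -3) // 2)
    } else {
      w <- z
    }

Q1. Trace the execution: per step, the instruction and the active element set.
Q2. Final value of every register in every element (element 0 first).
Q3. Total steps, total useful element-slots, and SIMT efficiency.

step 0: w <- ((-4 * z) // 2)         0xf
step 1: w <- w                       0xf
step 2: w <- (10 + (element - 5))    0xf
step 3: eval ((w + 2) == 9)          0xf
step 4: w <- 2                       0x4
step 5: z <- ((element % -3) // 2)   0x4
step 6: w <- z                       0xb

Answer: 7 steps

w: 0,1,2,3
z: 0,1,-1,3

steps = 7; useful = 21; efficiency = 21/28 = 3/4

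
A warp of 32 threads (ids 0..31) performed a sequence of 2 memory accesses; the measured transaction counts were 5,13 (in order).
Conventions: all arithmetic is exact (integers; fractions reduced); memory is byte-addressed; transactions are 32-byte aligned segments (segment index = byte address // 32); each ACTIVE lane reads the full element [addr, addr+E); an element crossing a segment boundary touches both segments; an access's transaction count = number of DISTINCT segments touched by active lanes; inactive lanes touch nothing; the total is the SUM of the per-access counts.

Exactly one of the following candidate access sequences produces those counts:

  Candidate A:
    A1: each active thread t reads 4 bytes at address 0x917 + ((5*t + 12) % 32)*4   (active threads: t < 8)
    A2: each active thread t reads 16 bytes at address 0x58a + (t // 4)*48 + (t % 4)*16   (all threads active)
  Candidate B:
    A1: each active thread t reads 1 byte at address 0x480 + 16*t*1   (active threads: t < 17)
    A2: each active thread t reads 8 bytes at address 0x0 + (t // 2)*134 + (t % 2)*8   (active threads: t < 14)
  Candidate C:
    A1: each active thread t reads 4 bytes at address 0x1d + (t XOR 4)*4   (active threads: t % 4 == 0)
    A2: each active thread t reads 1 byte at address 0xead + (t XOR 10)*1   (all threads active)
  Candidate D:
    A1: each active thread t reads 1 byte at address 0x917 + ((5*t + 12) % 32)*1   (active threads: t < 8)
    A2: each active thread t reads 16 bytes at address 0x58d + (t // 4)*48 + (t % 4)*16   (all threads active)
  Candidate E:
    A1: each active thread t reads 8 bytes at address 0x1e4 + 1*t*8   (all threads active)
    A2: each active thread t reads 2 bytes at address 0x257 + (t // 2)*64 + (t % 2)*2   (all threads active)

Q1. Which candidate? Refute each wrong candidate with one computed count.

B: A1 gives 9 transactions, not 5
C: A2 gives 2 transactions, not 13
D: A1 gives 2 transactions, not 5
E: A1 gives 9 transactions, not 5
A: all counts match (5,13)

Answer: A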